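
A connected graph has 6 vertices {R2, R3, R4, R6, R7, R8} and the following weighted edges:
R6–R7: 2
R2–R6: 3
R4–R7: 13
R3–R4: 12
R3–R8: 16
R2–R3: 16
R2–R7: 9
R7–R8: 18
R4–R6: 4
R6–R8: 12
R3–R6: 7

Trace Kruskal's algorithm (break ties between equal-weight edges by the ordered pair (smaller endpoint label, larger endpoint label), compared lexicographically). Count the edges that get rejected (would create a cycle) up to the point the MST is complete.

Sort edges by weight, then run Kruskal:
R6–R7 (2): add. Components now {R2} {R4} {R3} {R8} {R6,R7}
R2–R6 (3): add. Components now {R2,R6,R7} {R4} {R3} {R8}
R4–R6 (4): add. Components now {R2,R4,R6,R7} {R3} {R8}
R3–R6 (7): add. Components now {R2,R3,R4,R6,R7} {R8}
R2–R7 (9): skip — R2 and R7 already connected.
R3–R4 (12): skip — R4 and R3 already connected.
R6–R8 (12): add. Components now {R2,R3,R4,R6,R7,R8}
Edges rejected before the tree was complete: 2.

2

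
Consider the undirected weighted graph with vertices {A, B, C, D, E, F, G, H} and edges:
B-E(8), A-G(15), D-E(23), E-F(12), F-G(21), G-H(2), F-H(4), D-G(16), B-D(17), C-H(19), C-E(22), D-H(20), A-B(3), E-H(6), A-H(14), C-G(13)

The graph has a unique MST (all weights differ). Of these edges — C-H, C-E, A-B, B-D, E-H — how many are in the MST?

Sort edges by weight, then run Kruskal:
G-H (2): add — endpoints in different components.
A-B (3): add — endpoints in different components.
F-H (4): add — endpoints in different components.
E-H (6): add — endpoints in different components.
B-E (8): add — endpoints in different components.
E-F (12): skip — E and F already connected.
C-G (13): add — endpoints in different components.
A-H (14): skip — A and H already connected.
A-G (15): skip — A and G already connected.
D-G (16): add — endpoints in different components.
MST edge set: {G-H, A-B, F-H, E-H, B-E, C-G, D-G}.
Of the listed edges, {A-B, E-H} are in the MST → 2.

2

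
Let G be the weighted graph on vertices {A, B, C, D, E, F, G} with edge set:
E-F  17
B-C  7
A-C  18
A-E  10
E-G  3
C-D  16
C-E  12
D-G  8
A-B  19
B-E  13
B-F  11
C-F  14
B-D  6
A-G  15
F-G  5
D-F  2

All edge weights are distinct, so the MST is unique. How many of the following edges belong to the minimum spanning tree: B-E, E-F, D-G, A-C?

Kruskal's algorithm — process edges by increasing weight (ties by edge label):
D-F (2): add — endpoints in different components.
E-G (3): add — endpoints in different components.
F-G (5): add — endpoints in different components.
B-D (6): add — endpoints in different components.
B-C (7): add — endpoints in different components.
D-G (8): skip — D and G already connected.
A-E (10): add — endpoints in different components.
MST edge set: {D-F, E-G, F-G, B-D, B-C, A-E}.
Of the listed edges, {} are in the MST → 0.

0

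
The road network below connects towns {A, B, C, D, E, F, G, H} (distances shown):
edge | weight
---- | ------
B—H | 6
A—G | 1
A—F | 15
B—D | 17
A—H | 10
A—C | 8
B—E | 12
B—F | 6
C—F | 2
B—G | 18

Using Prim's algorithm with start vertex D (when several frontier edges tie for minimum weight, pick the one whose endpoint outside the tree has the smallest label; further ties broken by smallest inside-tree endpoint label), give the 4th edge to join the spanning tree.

B-H

Grow the tree from D using Prim:
Step 1: frontier [B—D 17] → take B—D (17); add B.
Step 2: frontier [B—F 6, B—H 6, B—E 12, B—G 18] → take B—F (6); add F.
Step 3: frontier [B—H 6, B—E 12, B—G 18, C—F 2, A—F 15] → take C—F (2); add C.
Step 4: frontier [B—H 6, B—E 12, B—G 18, A—C 8, A—F 15] → take B—H (6); add H.
Step 5: frontier [B—E 12, B—G 18, A—C 8, A—F 15, A—H 10] → take A—C (8); add A.
Step 6: frontier [A—G 1, B—E 12, B—G 18] → take A—G (1); add G.
Step 7: frontier [B—E 12] → take B—E (12); add E.
The 4th edge added is B—H.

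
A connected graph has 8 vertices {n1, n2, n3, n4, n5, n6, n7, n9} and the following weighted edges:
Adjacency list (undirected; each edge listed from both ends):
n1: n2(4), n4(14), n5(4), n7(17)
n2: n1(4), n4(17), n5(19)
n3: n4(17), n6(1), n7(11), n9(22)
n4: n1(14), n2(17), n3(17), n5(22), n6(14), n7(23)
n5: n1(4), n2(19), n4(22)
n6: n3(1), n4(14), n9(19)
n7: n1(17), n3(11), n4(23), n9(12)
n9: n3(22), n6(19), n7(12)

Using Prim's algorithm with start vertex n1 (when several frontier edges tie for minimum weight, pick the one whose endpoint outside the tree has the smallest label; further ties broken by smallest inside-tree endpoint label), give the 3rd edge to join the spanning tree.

Grow the tree from n1 using Prim:
Step 1: cheapest edge leaving the tree is n1–n2 (4); add n2.
Step 2: cheapest edge leaving the tree is n1–n5 (4); add n5.
Step 3: cheapest edge leaving the tree is n1–n4 (14); add n4.
Step 4: cheapest edge leaving the tree is n4–n6 (14); add n6.
Step 5: cheapest edge leaving the tree is n3–n6 (1); add n3.
Step 6: cheapest edge leaving the tree is n3–n7 (11); add n7.
Step 7: cheapest edge leaving the tree is n7–n9 (12); add n9.
The 3rd edge added is n1–n4.

n1-n4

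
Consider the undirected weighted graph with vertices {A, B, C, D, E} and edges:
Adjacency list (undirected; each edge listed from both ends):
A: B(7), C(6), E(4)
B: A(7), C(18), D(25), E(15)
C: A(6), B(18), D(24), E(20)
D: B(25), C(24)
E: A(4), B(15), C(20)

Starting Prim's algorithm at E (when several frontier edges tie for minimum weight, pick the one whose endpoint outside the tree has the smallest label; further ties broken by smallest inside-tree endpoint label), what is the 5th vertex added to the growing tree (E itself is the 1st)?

Grow the tree from E using Prim:
Step 1: frontier [A—E 4, B—E 15, C—E 20] → take A—E (4); add A.
Step 2: frontier [A—C 6, A—B 7, B—E 15, C—E 20] → take A—C (6); add C.
Step 3: frontier [A—B 7, B—C 18, C—D 24, B—E 15] → take A—B (7); add B.
Step 4: frontier [B—D 25, C—D 24] → take C—D (24); add D.
Vertex order: E, A, C, B, D. The 5th vertex is D.

D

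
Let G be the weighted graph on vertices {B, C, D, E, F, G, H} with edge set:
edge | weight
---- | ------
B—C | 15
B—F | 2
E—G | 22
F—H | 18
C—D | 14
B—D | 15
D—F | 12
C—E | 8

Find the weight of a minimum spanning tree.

Prim's algorithm from F:
Step 1: cheapest edge leaving the tree is B—F (2); add B.
Step 2: cheapest edge leaving the tree is D—F (12); add D.
Step 3: cheapest edge leaving the tree is C—D (14); add C.
Step 4: cheapest edge leaving the tree is C—E (8); add E.
Step 5: cheapest edge leaving the tree is F—H (18); add H.
Step 6: cheapest edge leaving the tree is E—G (22); add G.
MST edges: B—F, D—F, C—D, C—E, F—H, E—G; total weight 2+12+14+8+18+22 = 76.

76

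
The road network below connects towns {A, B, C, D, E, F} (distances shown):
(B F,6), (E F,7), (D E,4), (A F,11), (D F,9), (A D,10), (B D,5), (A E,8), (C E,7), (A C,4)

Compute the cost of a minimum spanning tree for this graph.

26

Kruskal: consider edges lightest-first.
A C (4): add — endpoints in different components.
D E (4): add — endpoints in different components.
B D (5): add — endpoints in different components.
B F (6): add — endpoints in different components.
C E (7): add — endpoints in different components.
MST edges: A C, D E, B D, B F, C E; total weight 4+4+5+6+7 = 26.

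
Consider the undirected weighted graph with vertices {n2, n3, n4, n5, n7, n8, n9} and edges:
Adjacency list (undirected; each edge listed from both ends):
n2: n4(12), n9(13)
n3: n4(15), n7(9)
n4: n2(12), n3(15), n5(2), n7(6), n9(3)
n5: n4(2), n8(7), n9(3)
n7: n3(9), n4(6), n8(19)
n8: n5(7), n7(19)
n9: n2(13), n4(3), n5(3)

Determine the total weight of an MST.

Prim's algorithm from n7:
Step 1: cheapest edge leaving the tree is n4 n7 (6); add n4.
Step 2: cheapest edge leaving the tree is n4 n5 (2); add n5.
Step 3: cheapest edge leaving the tree is n4 n9 (3); add n9.
Step 4: cheapest edge leaving the tree is n5 n8 (7); add n8.
Step 5: cheapest edge leaving the tree is n3 n7 (9); add n3.
Step 6: cheapest edge leaving the tree is n2 n4 (12); add n2.
MST edges: n4 n7, n4 n5, n4 n9, n5 n8, n3 n7, n2 n4; total weight 6+2+3+7+9+12 = 39.

39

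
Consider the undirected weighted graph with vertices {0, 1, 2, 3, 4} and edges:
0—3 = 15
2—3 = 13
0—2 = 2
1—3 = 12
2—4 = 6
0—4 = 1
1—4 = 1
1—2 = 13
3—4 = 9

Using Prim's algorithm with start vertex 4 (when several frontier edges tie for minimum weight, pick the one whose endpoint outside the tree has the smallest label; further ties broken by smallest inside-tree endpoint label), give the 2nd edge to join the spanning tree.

Grow the tree from 4 using Prim:
Step 1: cheapest edge leaving the tree is 0—4 (1); add 0.
Step 2: cheapest edge leaving the tree is 1—4 (1); add 1.
Step 3: cheapest edge leaving the tree is 0—2 (2); add 2.
Step 4: cheapest edge leaving the tree is 3—4 (9); add 3.
The 2nd edge added is 1—4.

1-4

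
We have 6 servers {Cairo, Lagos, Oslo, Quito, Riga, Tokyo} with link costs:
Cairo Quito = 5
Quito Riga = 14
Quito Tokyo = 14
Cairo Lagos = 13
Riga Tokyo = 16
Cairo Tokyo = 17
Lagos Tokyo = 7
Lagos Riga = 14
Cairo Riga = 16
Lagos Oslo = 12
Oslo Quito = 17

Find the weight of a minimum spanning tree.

51

Prim's algorithm from Tokyo:
Step 1: cheapest edge leaving the tree is Lagos Tokyo (7); add Lagos.
Step 2: cheapest edge leaving the tree is Lagos Oslo (12); add Oslo.
Step 3: cheapest edge leaving the tree is Cairo Lagos (13); add Cairo.
Step 4: cheapest edge leaving the tree is Cairo Quito (5); add Quito.
Step 5: cheapest edge leaving the tree is Lagos Riga (14); add Riga.
MST edges: Lagos Tokyo, Lagos Oslo, Cairo Lagos, Cairo Quito, Lagos Riga; total weight 7+12+13+5+14 = 51.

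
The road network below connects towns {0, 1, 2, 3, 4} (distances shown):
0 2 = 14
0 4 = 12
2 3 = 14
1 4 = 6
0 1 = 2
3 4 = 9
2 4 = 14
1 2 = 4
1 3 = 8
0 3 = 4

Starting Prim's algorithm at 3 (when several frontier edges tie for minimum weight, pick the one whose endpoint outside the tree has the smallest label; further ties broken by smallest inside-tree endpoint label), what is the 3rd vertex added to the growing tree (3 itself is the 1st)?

1

Prim's algorithm from 3:
Step 1: cheapest edge leaving the tree is 0 3 (4); add 0.
Step 2: cheapest edge leaving the tree is 0 1 (2); add 1.
Step 3: cheapest edge leaving the tree is 1 2 (4); add 2.
Step 4: cheapest edge leaving the tree is 1 4 (6); add 4.
Vertex order: 3, 0, 1, 2, 4. The 3rd vertex is 1.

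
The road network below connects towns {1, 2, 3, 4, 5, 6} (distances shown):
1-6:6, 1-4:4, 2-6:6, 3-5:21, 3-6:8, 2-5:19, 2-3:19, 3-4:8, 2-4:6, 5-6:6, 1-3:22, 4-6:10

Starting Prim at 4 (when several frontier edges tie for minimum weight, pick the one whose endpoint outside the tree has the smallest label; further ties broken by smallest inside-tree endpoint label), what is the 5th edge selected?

Grow the tree from 4 using Prim:
Step 1: frontier [1-4 4, 2-4 6, 3-4 8, 4-6 10] → take 1-4 (4); add 1.
Step 2: frontier [1-6 6, 1-3 22, 2-4 6, 3-4 8, 4-6 10] → take 2-4 (6); add 2.
Step 3: frontier [1-6 6, 1-3 22, 2-6 6, 2-3 19, 2-5 19, 3-4 8, 4-6 10] → take 1-6 (6); add 6.
Step 4: frontier [1-3 22, 2-3 19, 2-5 19, 3-4 8, 5-6 6, 3-6 8] → take 5-6 (6); add 5.
Step 5: frontier [1-3 22, 2-3 19, 3-4 8, 3-5 21, 3-6 8] → take 3-4 (8); add 3.
The 5th edge added is 3-4.

3-4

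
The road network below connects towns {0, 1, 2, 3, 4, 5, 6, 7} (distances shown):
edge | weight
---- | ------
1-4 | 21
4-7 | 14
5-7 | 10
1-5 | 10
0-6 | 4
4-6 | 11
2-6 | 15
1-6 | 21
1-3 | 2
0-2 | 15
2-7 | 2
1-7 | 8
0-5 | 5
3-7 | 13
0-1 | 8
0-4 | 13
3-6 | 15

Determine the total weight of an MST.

Kruskal's algorithm — process edges by increasing weight (ties by edge label):
1-3 (2): add — endpoints in different components.
2-7 (2): add — endpoints in different components.
0-6 (4): add — endpoints in different components.
0-5 (5): add — endpoints in different components.
0-1 (8): add — endpoints in different components.
1-7 (8): add — endpoints in different components.
1-5 (10): skip — 1 and 5 already connected.
5-7 (10): skip — 5 and 7 already connected.
4-6 (11): add — endpoints in different components.
MST edges: 1-3, 2-7, 0-6, 0-5, 0-1, 1-7, 4-6; total weight 2+2+4+5+8+8+11 = 40.

40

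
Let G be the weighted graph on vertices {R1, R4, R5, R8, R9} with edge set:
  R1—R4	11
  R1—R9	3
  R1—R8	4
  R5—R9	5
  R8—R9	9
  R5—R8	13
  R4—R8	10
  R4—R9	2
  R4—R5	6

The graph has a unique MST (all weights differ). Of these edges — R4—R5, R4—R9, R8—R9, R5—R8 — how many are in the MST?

Kruskal: consider edges lightest-first.
R4—R9 (2): add — endpoints in different components.
R1—R9 (3): add — endpoints in different components.
R1—R8 (4): add — endpoints in different components.
R5—R9 (5): add — endpoints in different components.
MST edge set: {R4—R9, R1—R9, R1—R8, R5—R9}.
Of the listed edges, {R4—R9} are in the MST → 1.

1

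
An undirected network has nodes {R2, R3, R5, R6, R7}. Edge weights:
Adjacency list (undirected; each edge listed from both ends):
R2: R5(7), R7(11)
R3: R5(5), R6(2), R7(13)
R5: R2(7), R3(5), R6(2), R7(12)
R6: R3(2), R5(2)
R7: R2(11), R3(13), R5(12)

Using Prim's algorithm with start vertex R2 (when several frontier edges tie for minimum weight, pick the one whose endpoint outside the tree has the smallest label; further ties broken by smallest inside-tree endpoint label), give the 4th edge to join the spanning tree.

R2-R7

Prim, starting at R2.
Step 1: frontier [R2-R5 7, R2-R7 11] → take R2-R5 (7); add R5.
Step 2: frontier [R2-R7 11, R5-R6 2, R3-R5 5, R5-R7 12] → take R5-R6 (2); add R6.
Step 3: frontier [R2-R7 11, R3-R5 5, R5-R7 12, R3-R6 2] → take R3-R6 (2); add R3.
Step 4: frontier [R2-R7 11, R3-R7 13, R5-R7 12] → take R2-R7 (11); add R7.
The 4th edge added is R2-R7.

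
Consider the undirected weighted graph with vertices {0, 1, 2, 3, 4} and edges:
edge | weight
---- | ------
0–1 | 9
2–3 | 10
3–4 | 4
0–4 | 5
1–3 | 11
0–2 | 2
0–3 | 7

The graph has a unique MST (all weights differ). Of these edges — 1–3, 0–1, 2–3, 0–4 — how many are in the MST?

2

Kruskal's algorithm — process edges by increasing weight (ties by edge label):
0–2 (2): add — endpoints in different components.
3–4 (4): add — endpoints in different components.
0–4 (5): add — endpoints in different components.
0–3 (7): skip — 0 and 3 already connected.
0–1 (9): add — endpoints in different components.
MST edge set: {0–2, 3–4, 0–4, 0–1}.
Of the listed edges, {0–1, 0–4} are in the MST → 2.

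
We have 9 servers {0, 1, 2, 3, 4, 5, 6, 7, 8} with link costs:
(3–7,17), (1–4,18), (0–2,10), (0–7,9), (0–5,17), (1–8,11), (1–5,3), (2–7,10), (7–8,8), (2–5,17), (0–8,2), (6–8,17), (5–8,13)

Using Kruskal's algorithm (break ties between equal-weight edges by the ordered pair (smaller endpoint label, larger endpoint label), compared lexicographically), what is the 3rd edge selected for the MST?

Sort edges by weight, then run Kruskal:
0–8 (2): add — endpoints in different components.
1–5 (3): add — endpoints in different components.
7–8 (8): add — endpoints in different components.
0–7 (9): skip — 0 and 7 already connected.
0–2 (10): add — endpoints in different components.
2–7 (10): skip — 2 and 7 already connected.
1–8 (11): add — endpoints in different components.
5–8 (13): skip — 5 and 8 already connected.
0–5 (17): skip — 0 and 5 already connected.
2–5 (17): skip — 2 and 5 already connected.
3–7 (17): add — endpoints in different components.
6–8 (17): add — endpoints in different components.
1–4 (18): add — endpoints in different components.
The 3rd edge added is 7–8.

7-8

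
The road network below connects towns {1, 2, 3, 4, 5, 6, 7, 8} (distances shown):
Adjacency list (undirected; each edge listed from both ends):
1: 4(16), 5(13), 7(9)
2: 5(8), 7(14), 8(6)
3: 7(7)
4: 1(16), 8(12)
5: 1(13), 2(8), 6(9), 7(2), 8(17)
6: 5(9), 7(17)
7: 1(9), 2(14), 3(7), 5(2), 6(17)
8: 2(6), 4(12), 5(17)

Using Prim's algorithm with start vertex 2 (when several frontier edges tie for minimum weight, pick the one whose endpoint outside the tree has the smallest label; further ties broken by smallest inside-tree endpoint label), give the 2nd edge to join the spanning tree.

Prim's algorithm from 2:
Step 1: frontier [2—8 6, 2—5 8, 2—7 14] → take 2—8 (6); add 8.
Step 2: frontier [2—5 8, 2—7 14, 4—8 12, 5—8 17] → take 2—5 (8); add 5.
Step 3: frontier [2—7 14, 5—7 2, 5—6 9, 1—5 13, 4—8 12] → take 5—7 (2); add 7.
Step 4: frontier [5—6 9, 1—5 13, 3—7 7, 1—7 9, 6—7 17, 4—8 12] → take 3—7 (7); add 3.
Step 5: frontier [5—6 9, 1—5 13, 1—7 9, 6—7 17, 4—8 12] → take 1—7 (9); add 1.
Step 6: frontier [1—4 16, 5—6 9, 6—7 17, 4—8 12] → take 5—6 (9); add 6.
Step 7: frontier [1—4 16, 4—8 12] → take 4—8 (12); add 4.
The 2nd edge added is 2—5.

2-5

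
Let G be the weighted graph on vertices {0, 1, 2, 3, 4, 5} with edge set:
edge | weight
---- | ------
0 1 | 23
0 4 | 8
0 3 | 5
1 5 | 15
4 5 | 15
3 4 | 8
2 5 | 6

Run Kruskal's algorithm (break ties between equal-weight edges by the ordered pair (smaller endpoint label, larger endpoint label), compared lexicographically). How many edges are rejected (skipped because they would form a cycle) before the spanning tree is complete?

1

Kruskal: consider edges lightest-first.
0 3 (5): add — endpoints in different components.
2 5 (6): add — endpoints in different components.
0 4 (8): add — endpoints in different components.
3 4 (8): skip — 3 and 4 already connected.
1 5 (15): add — endpoints in different components.
4 5 (15): add — endpoints in different components.
Edges rejected before the tree was complete: 1.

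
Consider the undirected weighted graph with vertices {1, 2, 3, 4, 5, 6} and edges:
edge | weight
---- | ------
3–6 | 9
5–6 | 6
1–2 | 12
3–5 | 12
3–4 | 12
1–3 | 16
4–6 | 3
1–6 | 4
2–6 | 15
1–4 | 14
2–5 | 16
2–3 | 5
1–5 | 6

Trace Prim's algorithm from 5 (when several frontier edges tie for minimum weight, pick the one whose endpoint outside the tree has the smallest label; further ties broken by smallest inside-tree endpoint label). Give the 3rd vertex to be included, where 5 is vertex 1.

Grow the tree from 5 using Prim:
Step 1: frontier [1–5 6, 5–6 6, 3–5 12, 2–5 16] → take 1–5 (6); add 1.
Step 2: frontier [1–6 4, 1–2 12, 1–4 14, 1–3 16, 5–6 6, 3–5 12, 2–5 16] → take 1–6 (4); add 6.
Step 3: frontier [1–2 12, 1–4 14, 1–3 16, 3–5 12, 2–5 16, 4–6 3, 3–6 9, 2–6 15] → take 4–6 (3); add 4.
Step 4: frontier [1–2 12, 1–3 16, 3–4 12, 3–5 12, 2–5 16, 3–6 9, 2–6 15] → take 3–6 (9); add 3.
Step 5: frontier [1–2 12, 2–3 5, 2–5 16, 2–6 15] → take 2–3 (5); add 2.
Vertex order: 5, 1, 6, 4, 3, 2. The 3rd vertex is 6.

6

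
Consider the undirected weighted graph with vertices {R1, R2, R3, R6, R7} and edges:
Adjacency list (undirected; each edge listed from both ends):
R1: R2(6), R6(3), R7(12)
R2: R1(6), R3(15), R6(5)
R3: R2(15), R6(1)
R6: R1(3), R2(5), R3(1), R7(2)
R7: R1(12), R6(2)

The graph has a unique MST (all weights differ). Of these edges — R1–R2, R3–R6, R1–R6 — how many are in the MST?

2

Kruskal's algorithm — process edges by increasing weight (ties by edge label):
R3–R6 (1): add. Components now {R2} {R3,R6} {R1} {R7}
R6–R7 (2): add. Components now {R2} {R3,R6,R7} {R1}
R1–R6 (3): add. Components now {R2} {R1,R3,R6,R7}
R2–R6 (5): add. Components now {R1,R2,R3,R6,R7}
MST edge set: {R3–R6, R6–R7, R1–R6, R2–R6}.
Of the listed edges, {R3–R6, R1–R6} are in the MST → 2.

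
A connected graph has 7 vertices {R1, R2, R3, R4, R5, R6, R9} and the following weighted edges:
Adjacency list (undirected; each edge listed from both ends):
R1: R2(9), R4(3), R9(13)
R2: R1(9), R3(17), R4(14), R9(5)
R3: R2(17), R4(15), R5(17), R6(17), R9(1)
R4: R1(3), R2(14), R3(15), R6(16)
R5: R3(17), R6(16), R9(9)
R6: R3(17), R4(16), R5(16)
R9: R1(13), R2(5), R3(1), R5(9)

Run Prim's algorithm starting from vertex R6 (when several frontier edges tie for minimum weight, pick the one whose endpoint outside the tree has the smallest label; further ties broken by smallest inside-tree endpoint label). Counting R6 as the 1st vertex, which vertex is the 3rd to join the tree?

Grow the tree from R6 using Prim:
Step 1: frontier [R4-R6 16, R5-R6 16, R3-R6 17] → take R4-R6 (16); add R4.
Step 2: frontier [R1-R4 3, R2-R4 14, R3-R4 15, R5-R6 16, R3-R6 17] → take R1-R4 (3); add R1.
Step 3: frontier [R1-R2 9, R1-R9 13, R2-R4 14, R3-R4 15, R5-R6 16, R3-R6 17] → take R1-R2 (9); add R2.
Step 4: frontier [R1-R9 13, R2-R9 5, R2-R3 17, R3-R4 15, R5-R6 16, R3-R6 17] → take R2-R9 (5); add R9.
Step 5: frontier [R2-R3 17, R3-R4 15, R5-R6 16, R3-R6 17, R3-R9 1, R5-R9 9] → take R3-R9 (1); add R3.
Step 6: frontier [R3-R5 17, R5-R6 16, R5-R9 9] → take R5-R9 (9); add R5.
Vertex order: R6, R4, R1, R2, R9, R3, R5. The 3rd vertex is R1.

R1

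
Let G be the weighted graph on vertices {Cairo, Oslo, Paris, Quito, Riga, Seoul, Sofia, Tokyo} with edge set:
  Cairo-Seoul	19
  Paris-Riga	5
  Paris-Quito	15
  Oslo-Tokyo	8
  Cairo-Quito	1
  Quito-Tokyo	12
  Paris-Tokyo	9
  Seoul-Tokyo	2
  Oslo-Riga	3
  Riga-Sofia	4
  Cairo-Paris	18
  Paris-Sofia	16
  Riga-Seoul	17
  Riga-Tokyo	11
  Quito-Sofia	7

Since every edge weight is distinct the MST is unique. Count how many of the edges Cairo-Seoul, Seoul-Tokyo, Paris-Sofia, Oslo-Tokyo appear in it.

Kruskal: consider edges lightest-first.
Cairo-Quito (1): add — endpoints in different components.
Seoul-Tokyo (2): add — endpoints in different components.
Oslo-Riga (3): add — endpoints in different components.
Riga-Sofia (4): add — endpoints in different components.
Paris-Riga (5): add — endpoints in different components.
Quito-Sofia (7): add — endpoints in different components.
Oslo-Tokyo (8): add — endpoints in different components.
MST edge set: {Cairo-Quito, Seoul-Tokyo, Oslo-Riga, Riga-Sofia, Paris-Riga, Quito-Sofia, Oslo-Tokyo}.
Of the listed edges, {Seoul-Tokyo, Oslo-Tokyo} are in the MST → 2.

2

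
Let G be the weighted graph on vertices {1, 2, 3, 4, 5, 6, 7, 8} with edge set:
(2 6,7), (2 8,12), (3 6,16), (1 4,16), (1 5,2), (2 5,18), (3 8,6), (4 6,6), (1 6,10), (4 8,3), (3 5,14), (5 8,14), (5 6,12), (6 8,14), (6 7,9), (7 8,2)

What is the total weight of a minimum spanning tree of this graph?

Kruskal: consider edges lightest-first.
1 5 (2): add — endpoints in different components.
7 8 (2): add — endpoints in different components.
4 8 (3): add — endpoints in different components.
3 8 (6): add — endpoints in different components.
4 6 (6): add — endpoints in different components.
2 6 (7): add — endpoints in different components.
6 7 (9): skip — 6 and 7 already connected.
1 6 (10): add — endpoints in different components.
MST edges: 1 5, 7 8, 4 8, 3 8, 4 6, 2 6, 1 6; total weight 2+2+3+6+6+7+10 = 36.

36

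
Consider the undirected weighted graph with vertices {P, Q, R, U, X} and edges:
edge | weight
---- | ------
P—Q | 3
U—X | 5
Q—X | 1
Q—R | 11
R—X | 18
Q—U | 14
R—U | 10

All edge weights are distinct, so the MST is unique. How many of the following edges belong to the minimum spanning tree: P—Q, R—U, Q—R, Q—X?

Kruskal's algorithm — process edges by increasing weight (ties by edge label):
Q—X (1): add — endpoints in different components.
P—Q (3): add — endpoints in different components.
U—X (5): add — endpoints in different components.
R—U (10): add — endpoints in different components.
MST edge set: {Q—X, P—Q, U—X, R—U}.
Of the listed edges, {P—Q, R—U, Q—X} are in the MST → 3.

3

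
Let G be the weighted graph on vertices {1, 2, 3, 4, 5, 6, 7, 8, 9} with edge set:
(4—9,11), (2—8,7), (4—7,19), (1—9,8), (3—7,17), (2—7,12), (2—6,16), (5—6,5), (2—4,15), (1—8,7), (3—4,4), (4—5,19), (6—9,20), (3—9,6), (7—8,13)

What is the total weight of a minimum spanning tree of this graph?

Prim, starting at 3.
Step 1: cheapest edge leaving the tree is 3—4 (4); add 4.
Step 2: cheapest edge leaving the tree is 3—9 (6); add 9.
Step 3: cheapest edge leaving the tree is 1—9 (8); add 1.
Step 4: cheapest edge leaving the tree is 1—8 (7); add 8.
Step 5: cheapest edge leaving the tree is 2—8 (7); add 2.
Step 6: cheapest edge leaving the tree is 2—7 (12); add 7.
Step 7: cheapest edge leaving the tree is 2—6 (16); add 6.
Step 8: cheapest edge leaving the tree is 5—6 (5); add 5.
MST edges: 3—4, 3—9, 1—9, 1—8, 2—8, 2—7, 2—6, 5—6; total weight 4+6+8+7+7+12+16+5 = 65.

65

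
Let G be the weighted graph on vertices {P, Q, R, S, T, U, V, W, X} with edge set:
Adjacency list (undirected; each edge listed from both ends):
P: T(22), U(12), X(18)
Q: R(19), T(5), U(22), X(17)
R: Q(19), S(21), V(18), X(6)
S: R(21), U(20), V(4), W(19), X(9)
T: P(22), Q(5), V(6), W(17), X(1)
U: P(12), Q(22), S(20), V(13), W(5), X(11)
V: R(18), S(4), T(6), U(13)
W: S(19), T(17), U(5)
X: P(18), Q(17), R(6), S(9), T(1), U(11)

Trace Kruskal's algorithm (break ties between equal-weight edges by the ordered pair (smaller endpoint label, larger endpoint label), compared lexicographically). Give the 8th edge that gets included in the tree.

P-U

Sort edges by weight, then run Kruskal:
T—X (1): add — endpoints in different components.
S—V (4): add — endpoints in different components.
Q—T (5): add — endpoints in different components.
U—W (5): add — endpoints in different components.
R—X (6): add — endpoints in different components.
T—V (6): add — endpoints in different components.
S—X (9): skip — X and S already connected.
U—X (11): add — endpoints in different components.
P—U (12): add — endpoints in different components.
The 8th edge added is P—U.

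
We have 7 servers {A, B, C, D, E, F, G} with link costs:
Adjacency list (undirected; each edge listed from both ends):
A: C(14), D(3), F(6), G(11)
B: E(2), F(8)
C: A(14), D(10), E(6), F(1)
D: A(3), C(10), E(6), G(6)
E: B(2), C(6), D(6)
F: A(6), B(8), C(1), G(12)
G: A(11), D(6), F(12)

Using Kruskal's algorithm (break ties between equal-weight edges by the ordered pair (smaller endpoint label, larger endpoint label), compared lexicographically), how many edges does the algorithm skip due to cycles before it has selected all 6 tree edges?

Kruskal: consider edges lightest-first.
C—F (1): add — endpoints in different components.
B—E (2): add — endpoints in different components.
A—D (3): add — endpoints in different components.
A—F (6): add — endpoints in different components.
C—E (6): add — endpoints in different components.
D—E (6): skip — D and E already connected.
D—G (6): add — endpoints in different components.
Edges rejected before the tree was complete: 1.

1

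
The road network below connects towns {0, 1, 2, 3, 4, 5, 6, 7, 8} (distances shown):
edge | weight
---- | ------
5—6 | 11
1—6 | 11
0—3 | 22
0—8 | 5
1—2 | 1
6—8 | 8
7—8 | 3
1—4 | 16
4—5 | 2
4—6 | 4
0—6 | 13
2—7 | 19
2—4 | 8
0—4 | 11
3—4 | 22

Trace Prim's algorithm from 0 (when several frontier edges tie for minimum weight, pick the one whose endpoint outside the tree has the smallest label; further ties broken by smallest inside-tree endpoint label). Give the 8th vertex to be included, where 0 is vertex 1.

1

Grow the tree from 0 using Prim:
Step 1: cheapest edge leaving the tree is 0—8 (5); add 8.
Step 2: cheapest edge leaving the tree is 7—8 (3); add 7.
Step 3: cheapest edge leaving the tree is 6—8 (8); add 6.
Step 4: cheapest edge leaving the tree is 4—6 (4); add 4.
Step 5: cheapest edge leaving the tree is 4—5 (2); add 5.
Step 6: cheapest edge leaving the tree is 2—4 (8); add 2.
Step 7: cheapest edge leaving the tree is 1—2 (1); add 1.
Step 8: cheapest edge leaving the tree is 0—3 (22); add 3.
Vertex order: 0, 8, 7, 6, 4, 5, 2, 1, 3. The 8th vertex is 1.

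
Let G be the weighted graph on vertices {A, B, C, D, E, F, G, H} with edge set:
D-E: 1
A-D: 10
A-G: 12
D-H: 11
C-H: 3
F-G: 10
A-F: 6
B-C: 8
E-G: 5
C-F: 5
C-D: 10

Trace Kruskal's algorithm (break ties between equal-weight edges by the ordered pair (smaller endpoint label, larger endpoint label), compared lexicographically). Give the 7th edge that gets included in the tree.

Sort edges by weight, then run Kruskal:
D-E (1): add — endpoints in different components.
C-H (3): add — endpoints in different components.
C-F (5): add — endpoints in different components.
E-G (5): add — endpoints in different components.
A-F (6): add — endpoints in different components.
B-C (8): add — endpoints in different components.
A-D (10): add — endpoints in different components.
The 7th edge added is A-D.

A-D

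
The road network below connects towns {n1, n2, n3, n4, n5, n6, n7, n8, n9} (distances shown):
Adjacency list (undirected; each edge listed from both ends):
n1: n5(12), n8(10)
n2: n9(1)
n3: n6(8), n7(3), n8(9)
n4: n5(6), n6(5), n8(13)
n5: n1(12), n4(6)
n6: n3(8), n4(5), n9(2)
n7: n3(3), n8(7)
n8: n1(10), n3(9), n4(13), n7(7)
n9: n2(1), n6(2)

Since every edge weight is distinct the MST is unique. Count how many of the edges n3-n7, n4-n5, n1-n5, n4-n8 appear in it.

2

Kruskal: consider edges lightest-first.
n2-n9 (1): add — endpoints in different components.
n6-n9 (2): add — endpoints in different components.
n3-n7 (3): add — endpoints in different components.
n4-n6 (5): add — endpoints in different components.
n4-n5 (6): add — endpoints in different components.
n7-n8 (7): add — endpoints in different components.
n3-n6 (8): add — endpoints in different components.
n3-n8 (9): skip — n8 and n3 already connected.
n1-n8 (10): add — endpoints in different components.
MST edge set: {n2-n9, n6-n9, n3-n7, n4-n6, n4-n5, n7-n8, n3-n6, n1-n8}.
Of the listed edges, {n3-n7, n4-n5} are in the MST → 2.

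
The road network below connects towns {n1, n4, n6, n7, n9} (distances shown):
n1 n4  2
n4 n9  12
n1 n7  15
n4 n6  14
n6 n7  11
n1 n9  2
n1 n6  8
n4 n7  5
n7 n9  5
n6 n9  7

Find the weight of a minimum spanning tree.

16

Sort edges by weight, then run Kruskal:
n1 n4 (2): add — endpoints in different components.
n1 n9 (2): add — endpoints in different components.
n4 n7 (5): add — endpoints in different components.
n7 n9 (5): skip — n9 and n7 already connected.
n6 n9 (7): add — endpoints in different components.
MST edges: n1 n4, n1 n9, n4 n7, n6 n9; total weight 2+2+5+7 = 16.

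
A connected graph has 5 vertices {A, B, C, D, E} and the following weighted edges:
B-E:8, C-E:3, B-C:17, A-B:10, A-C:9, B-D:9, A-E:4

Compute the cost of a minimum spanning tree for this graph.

Grow the tree from A using Prim:
Step 1: frontier [A-E 4, A-C 9, A-B 10] → take A-E (4); add E.
Step 2: frontier [A-C 9, A-B 10, C-E 3, B-E 8] → take C-E (3); add C.
Step 3: frontier [A-B 10, B-C 17, B-E 8] → take B-E (8); add B.
Step 4: frontier [B-D 9] → take B-D (9); add D.
MST edges: A-E, C-E, B-E, B-D; total weight 4+3+8+9 = 24.

24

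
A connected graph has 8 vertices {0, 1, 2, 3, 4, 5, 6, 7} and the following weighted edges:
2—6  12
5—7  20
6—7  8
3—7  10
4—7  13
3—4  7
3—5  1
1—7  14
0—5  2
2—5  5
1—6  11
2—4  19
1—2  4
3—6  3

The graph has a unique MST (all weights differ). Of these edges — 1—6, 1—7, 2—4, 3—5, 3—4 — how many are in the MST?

2

Kruskal: consider edges lightest-first.
3—5 (1): add — endpoints in different components.
0—5 (2): add — endpoints in different components.
3—6 (3): add — endpoints in different components.
1—2 (4): add — endpoints in different components.
2—5 (5): add — endpoints in different components.
3—4 (7): add — endpoints in different components.
6—7 (8): add — endpoints in different components.
MST edge set: {3—5, 0—5, 3—6, 1—2, 2—5, 3—4, 6—7}.
Of the listed edges, {3—5, 3—4} are in the MST → 2.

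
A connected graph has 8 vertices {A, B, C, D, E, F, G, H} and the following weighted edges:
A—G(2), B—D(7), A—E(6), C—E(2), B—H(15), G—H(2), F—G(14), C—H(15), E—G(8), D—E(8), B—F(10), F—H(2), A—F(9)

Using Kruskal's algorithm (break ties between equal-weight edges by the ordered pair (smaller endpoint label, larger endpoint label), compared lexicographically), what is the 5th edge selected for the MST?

A-E

Kruskal: consider edges lightest-first.
A—G (2): add — endpoints in different components.
C—E (2): add — endpoints in different components.
F—H (2): add — endpoints in different components.
G—H (2): add — endpoints in different components.
A—E (6): add — endpoints in different components.
B—D (7): add — endpoints in different components.
D—E (8): add — endpoints in different components.
The 5th edge added is A—E.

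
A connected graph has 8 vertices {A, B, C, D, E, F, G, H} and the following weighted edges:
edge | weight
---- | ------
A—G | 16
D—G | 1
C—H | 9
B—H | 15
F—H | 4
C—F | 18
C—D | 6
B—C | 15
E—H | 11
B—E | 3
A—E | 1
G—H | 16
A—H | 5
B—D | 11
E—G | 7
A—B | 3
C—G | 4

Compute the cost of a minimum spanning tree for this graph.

Prim, starting at F.
Step 1: cheapest edge leaving the tree is F—H (4); add H.
Step 2: cheapest edge leaving the tree is A—H (5); add A.
Step 3: cheapest edge leaving the tree is A—E (1); add E.
Step 4: cheapest edge leaving the tree is A—B (3); add B.
Step 5: cheapest edge leaving the tree is E—G (7); add G.
Step 6: cheapest edge leaving the tree is D—G (1); add D.
Step 7: cheapest edge leaving the tree is C—G (4); add C.
MST edges: F—H, A—H, A—E, A—B, E—G, D—G, C—G; total weight 4+5+1+3+7+1+4 = 25.

25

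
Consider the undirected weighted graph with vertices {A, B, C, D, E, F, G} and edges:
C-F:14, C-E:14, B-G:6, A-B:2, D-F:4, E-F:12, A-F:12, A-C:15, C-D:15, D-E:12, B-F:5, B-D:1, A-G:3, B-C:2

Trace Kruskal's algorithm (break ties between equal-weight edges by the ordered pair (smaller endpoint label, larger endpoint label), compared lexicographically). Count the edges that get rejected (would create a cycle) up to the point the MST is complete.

Kruskal's algorithm — process edges by increasing weight (ties by edge label):
B-D (1): add. Components now {A} {B,D} {C} {E} {F} {G}
A-B (2): add. Components now {A,B,D} {C} {E} {F} {G}
B-C (2): add. Components now {A,B,C,D} {E} {F} {G}
A-G (3): add. Components now {A,B,C,D,G} {E} {F}
D-F (4): add. Components now {A,B,C,D,F,G} {E}
B-F (5): skip — B and F already connected.
B-G (6): skip — B and G already connected.
A-F (12): skip — A and F already connected.
D-E (12): add. Components now {A,B,C,D,E,F,G}
Edges rejected before the tree was complete: 3.

3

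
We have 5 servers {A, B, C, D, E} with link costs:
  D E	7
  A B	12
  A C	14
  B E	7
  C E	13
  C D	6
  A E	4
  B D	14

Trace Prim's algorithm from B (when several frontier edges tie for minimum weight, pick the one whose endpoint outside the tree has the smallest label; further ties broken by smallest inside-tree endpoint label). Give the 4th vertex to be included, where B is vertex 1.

Prim's algorithm from B:
Step 1: cheapest edge leaving the tree is B E (7); add E.
Step 2: cheapest edge leaving the tree is A E (4); add A.
Step 3: cheapest edge leaving the tree is D E (7); add D.
Step 4: cheapest edge leaving the tree is C D (6); add C.
Vertex order: B, E, A, D, C. The 4th vertex is D.

D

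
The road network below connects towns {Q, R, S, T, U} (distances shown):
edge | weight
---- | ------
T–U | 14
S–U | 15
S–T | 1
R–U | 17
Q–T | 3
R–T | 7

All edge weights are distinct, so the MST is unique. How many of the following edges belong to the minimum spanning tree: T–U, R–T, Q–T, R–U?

3

Kruskal's algorithm — process edges by increasing weight (ties by edge label):
S–T (1): add. Components now {S,T} {U} {Q} {R}
Q–T (3): add. Components now {Q,S,T} {U} {R}
R–T (7): add. Components now {Q,R,S,T} {U}
T–U (14): add. Components now {Q,R,S,T,U}
MST edge set: {S–T, Q–T, R–T, T–U}.
Of the listed edges, {T–U, R–T, Q–T} are in the MST → 3.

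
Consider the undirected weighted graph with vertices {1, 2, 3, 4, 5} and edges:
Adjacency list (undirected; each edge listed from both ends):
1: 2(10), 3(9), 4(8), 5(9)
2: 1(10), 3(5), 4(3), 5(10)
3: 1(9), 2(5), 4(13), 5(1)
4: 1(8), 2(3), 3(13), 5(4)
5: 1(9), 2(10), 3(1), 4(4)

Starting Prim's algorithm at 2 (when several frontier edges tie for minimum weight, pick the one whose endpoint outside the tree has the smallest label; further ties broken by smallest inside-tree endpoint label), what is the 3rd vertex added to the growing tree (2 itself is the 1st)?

5

Prim, starting at 2.
Step 1: cheapest edge leaving the tree is 2-4 (3); add 4.
Step 2: cheapest edge leaving the tree is 4-5 (4); add 5.
Step 3: cheapest edge leaving the tree is 3-5 (1); add 3.
Step 4: cheapest edge leaving the tree is 1-4 (8); add 1.
Vertex order: 2, 4, 5, 3, 1. The 3rd vertex is 5.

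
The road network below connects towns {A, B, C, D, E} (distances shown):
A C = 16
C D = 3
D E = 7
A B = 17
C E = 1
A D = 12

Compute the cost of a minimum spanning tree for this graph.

Prim's algorithm from A:
Step 1: cheapest edge leaving the tree is A D (12); add D.
Step 2: cheapest edge leaving the tree is C D (3); add C.
Step 3: cheapest edge leaving the tree is C E (1); add E.
Step 4: cheapest edge leaving the tree is A B (17); add B.
MST edges: A D, C D, C E, A B; total weight 12+3+1+17 = 33.

33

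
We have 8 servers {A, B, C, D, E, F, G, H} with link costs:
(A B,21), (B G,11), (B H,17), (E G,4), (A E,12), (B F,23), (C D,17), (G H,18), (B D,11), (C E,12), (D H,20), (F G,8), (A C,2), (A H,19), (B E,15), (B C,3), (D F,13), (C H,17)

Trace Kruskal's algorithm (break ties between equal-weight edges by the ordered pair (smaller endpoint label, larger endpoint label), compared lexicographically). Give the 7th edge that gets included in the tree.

B-H

Kruskal's algorithm — process edges by increasing weight (ties by edge label):
A C (2): add — endpoints in different components.
B C (3): add — endpoints in different components.
E G (4): add — endpoints in different components.
F G (8): add — endpoints in different components.
B D (11): add — endpoints in different components.
B G (11): add — endpoints in different components.
A E (12): skip — A and E already connected.
C E (12): skip — C and E already connected.
D F (13): skip — D and F already connected.
B E (15): skip — B and E already connected.
B H (17): add — endpoints in different components.
The 7th edge added is B H.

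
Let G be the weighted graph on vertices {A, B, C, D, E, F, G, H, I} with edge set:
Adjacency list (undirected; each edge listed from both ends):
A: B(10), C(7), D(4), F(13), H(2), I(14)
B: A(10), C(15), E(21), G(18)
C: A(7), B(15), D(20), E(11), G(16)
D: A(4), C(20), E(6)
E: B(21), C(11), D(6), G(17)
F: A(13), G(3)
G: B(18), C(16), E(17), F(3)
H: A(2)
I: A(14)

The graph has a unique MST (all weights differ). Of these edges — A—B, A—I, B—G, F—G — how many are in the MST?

Sort edges by weight, then run Kruskal:
A—H (2): add — endpoints in different components.
F—G (3): add — endpoints in different components.
A—D (4): add — endpoints in different components.
D—E (6): add — endpoints in different components.
A—C (7): add — endpoints in different components.
A—B (10): add — endpoints in different components.
C—E (11): skip — C and E already connected.
A—F (13): add — endpoints in different components.
A—I (14): add — endpoints in different components.
MST edge set: {A—H, F—G, A—D, D—E, A—C, A—B, A—F, A—I}.
Of the listed edges, {A—B, A—I, F—G} are in the MST → 3.

3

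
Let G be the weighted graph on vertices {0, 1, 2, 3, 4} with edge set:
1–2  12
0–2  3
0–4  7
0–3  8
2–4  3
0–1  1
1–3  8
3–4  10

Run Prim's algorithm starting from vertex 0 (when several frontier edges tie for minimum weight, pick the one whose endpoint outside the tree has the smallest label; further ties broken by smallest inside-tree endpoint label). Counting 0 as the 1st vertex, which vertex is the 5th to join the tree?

3

Grow the tree from 0 using Prim:
Step 1: frontier [0–1 1, 0–2 3, 0–4 7, 0–3 8] → take 0–1 (1); add 1.
Step 2: frontier [0–2 3, 0–4 7, 0–3 8, 1–3 8, 1–2 12] → take 0–2 (3); add 2.
Step 3: frontier [0–4 7, 0–3 8, 1–3 8, 2–4 3] → take 2–4 (3); add 4.
Step 4: frontier [0–3 8, 1–3 8, 3–4 10] → take 0–3 (8); add 3.
Vertex order: 0, 1, 2, 4, 3. The 5th vertex is 3.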